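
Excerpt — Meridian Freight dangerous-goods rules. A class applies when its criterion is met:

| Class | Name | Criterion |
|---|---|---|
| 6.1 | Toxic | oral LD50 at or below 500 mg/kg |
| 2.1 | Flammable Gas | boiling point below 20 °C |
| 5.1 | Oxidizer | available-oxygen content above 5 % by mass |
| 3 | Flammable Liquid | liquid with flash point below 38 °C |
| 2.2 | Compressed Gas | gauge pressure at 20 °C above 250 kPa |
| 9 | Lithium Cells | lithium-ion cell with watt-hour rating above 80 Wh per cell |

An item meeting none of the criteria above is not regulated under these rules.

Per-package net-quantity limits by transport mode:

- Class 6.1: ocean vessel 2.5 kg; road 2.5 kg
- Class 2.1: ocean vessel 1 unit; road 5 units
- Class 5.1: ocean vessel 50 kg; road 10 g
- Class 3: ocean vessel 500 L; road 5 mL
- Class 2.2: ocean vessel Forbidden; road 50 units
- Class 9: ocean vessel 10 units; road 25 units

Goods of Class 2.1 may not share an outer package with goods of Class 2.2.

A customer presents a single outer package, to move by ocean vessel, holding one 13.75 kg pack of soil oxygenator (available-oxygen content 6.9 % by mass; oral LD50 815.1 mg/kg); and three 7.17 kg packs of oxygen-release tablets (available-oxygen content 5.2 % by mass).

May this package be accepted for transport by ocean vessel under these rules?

Yes

With available-oxygen content 6.9 % by mass (> 5 % by mass), the soil oxygenator falls in Class 5.1.
Available-oxygen content 5.2 % by mass meets the Class 5.1 criterion (Oxidizer), so the oxygen-release tablets are Class 5.1.
Class 5.1 net quantity: 13.75 kg + (three 7.17 kg packs = 21.51 kg) = 35.26 kg.
That is within the Class 5.1 ocean vessel limit of 50 kg.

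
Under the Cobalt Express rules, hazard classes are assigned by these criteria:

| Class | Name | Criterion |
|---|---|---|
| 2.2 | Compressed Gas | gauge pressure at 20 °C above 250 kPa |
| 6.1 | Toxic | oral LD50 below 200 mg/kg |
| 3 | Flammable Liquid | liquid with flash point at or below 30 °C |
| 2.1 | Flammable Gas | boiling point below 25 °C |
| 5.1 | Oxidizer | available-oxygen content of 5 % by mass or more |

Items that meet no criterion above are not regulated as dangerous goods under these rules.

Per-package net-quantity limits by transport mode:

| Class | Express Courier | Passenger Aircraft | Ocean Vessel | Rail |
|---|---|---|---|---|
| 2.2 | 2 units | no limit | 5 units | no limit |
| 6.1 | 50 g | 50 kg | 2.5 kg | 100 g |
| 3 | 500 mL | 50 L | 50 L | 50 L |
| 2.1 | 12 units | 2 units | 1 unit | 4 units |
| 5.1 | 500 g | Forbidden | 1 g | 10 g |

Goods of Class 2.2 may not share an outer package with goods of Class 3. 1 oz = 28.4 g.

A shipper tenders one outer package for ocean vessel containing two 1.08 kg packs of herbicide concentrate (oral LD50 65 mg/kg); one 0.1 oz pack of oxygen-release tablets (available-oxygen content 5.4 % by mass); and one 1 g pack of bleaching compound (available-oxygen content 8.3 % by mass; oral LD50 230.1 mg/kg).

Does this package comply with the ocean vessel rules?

No

The herbicide concentrate has oral LD50 65 mg/kg, which is < 200 mg/kg, so it is Class 6.1 (Toxic).
The oxygen-release tablets have available-oxygen content 5.4 % by mass, which is ≥ 5 % by mass, so they are Class 5.1 (Oxidizer).
With available-oxygen content 8.3 % by mass (≥ 5 % by mass), the bleaching compound falls in Class 5.1.
Total Class 5.1: (one 0.1 oz pack = 2.84 g) + 1 g = 3.84 g.
That exceeds the Class 5.1 ocean vessel limit of 1 g.
Class 6.1 quantity: two 1.08 kg packs = 2.16 kg.
2.16 kg ≤ 2.5 kg (ocean vessel limit, Class 6.1) — within limit.
The segregation rule (Class 2.2 with Class 3) does not apply to Class 5.1 with Class 6.1.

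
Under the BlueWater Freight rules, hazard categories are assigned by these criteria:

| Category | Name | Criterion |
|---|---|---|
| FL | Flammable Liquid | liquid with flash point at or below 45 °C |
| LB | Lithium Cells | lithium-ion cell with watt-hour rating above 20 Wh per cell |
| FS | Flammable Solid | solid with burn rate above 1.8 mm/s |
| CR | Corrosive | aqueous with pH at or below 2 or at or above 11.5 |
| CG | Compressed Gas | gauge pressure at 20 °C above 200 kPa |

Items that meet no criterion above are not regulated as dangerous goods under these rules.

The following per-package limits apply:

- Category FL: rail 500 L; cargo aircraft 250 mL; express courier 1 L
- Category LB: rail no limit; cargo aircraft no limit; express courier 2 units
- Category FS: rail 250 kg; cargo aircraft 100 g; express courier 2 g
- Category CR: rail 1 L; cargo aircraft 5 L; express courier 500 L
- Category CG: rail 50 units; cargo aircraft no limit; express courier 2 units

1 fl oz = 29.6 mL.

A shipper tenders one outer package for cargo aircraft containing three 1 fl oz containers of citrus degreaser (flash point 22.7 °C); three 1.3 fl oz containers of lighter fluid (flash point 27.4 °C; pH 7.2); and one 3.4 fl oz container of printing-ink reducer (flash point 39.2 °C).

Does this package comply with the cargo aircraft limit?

No

The citrus degreaser has flash point 22.7 °C, which is ≤ 45 °C, so it is Category FL (Flammable Liquid).
The lighter fluid has flash point 27.4 °C, which is ≤ 45 °C, so it is Category FL (Flammable Liquid).
The printing-ink reducer has flash point 39.2 °C, which is ≤ 45 °C, so it is Category FL (Flammable Liquid).
Category FL net quantity: (three 1 fl oz containers = 88.8 mL) + (three 1.3 fl oz containers = 115.44 mL) + (one 3.4 fl oz container = 100.64 mL) = 304.88 mL.
304.88 mL exceeds the cargo aircraft limit of 250 mL for Category FL.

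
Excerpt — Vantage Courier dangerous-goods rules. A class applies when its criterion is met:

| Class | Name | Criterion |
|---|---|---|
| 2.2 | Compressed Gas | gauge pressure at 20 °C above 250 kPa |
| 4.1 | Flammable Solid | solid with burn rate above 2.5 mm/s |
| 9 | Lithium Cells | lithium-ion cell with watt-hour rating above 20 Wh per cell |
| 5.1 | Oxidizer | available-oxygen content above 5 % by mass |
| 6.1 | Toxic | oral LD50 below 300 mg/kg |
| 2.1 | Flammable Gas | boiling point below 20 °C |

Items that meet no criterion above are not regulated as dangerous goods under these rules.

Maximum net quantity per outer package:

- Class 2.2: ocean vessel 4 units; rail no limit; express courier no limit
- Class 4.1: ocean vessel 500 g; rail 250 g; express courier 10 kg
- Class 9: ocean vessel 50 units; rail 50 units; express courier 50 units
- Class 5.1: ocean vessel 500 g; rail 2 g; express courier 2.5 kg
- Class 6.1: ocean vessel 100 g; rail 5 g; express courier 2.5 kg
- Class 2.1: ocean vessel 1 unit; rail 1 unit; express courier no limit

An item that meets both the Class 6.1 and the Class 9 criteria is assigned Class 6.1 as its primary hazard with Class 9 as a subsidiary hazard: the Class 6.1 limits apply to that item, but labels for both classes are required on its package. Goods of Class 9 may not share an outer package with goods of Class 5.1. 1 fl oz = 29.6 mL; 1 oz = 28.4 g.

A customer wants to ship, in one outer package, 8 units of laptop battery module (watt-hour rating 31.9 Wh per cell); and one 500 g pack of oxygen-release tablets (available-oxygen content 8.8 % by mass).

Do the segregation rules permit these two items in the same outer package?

No

The laptop battery module has watt-hour rating 31.9 Wh per cell, which is > 20 Wh per cell, so it is Class 9 (Lithium Cells).
Oxygen-release tablets: available-oxygen content 8.8 % by mass > 5 % by mass → Class 5.1 (Oxidizer).
Class 9 and Class 5.1 may not share an outer package.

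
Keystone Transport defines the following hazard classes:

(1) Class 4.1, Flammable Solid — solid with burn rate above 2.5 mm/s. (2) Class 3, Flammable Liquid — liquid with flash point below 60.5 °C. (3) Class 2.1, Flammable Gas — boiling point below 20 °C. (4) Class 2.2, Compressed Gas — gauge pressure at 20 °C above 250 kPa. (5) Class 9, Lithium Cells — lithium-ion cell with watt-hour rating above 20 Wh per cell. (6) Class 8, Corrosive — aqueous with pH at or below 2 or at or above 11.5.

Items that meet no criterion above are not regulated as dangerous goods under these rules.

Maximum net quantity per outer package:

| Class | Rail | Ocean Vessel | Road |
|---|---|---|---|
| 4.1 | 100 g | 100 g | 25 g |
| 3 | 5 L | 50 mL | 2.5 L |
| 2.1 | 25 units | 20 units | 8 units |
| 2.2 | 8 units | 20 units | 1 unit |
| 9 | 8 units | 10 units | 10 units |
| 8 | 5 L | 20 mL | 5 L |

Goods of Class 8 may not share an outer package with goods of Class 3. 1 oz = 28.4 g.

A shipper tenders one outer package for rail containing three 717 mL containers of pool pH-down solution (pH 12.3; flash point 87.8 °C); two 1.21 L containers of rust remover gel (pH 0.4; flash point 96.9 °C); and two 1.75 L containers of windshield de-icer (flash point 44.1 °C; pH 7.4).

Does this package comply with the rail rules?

pH 12.3 meets the Class 8 criterion (Corrosive), so the pool pH-down solution is Class 8.
With pH 0.4 (≤ 2), the rust remover gel falls in Class 8.
The windshield de-icer has flash point 44.1 °C, which is < 60.5 °C, so it is Class 3 (Flammable Liquid).
Total Class 8: (three 717 mL containers = 2.151 L) + (two 1.21 L containers = 2.42 L) = 4.571 L.
That is within the Class 8 rail limit of 5 L.
Class 3 quantity: two 1.75 L containers = 3.5 L.
3.5 L ≤ 5 L (rail limit, Class 3) — within limit.
Class 8 and Class 3 may not share an outer package.

No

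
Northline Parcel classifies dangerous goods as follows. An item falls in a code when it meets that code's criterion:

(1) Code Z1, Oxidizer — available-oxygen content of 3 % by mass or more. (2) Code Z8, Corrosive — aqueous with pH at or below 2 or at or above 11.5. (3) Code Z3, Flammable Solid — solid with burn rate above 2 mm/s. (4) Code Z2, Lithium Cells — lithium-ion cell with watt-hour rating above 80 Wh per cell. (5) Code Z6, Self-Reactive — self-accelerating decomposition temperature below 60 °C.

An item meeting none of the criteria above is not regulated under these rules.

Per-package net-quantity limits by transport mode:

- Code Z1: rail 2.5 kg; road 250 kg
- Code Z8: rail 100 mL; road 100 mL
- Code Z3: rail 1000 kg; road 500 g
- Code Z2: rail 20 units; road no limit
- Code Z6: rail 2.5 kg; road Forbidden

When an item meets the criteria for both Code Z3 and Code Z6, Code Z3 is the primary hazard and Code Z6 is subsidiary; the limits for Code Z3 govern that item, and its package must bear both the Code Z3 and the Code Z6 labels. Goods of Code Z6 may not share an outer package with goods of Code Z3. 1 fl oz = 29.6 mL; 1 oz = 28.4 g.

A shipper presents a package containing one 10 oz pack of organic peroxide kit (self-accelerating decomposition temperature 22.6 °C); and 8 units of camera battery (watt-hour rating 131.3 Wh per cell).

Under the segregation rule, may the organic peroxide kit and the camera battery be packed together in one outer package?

Yes

With self-accelerating decomposition temperature 22.6 °C (< 60 °C), the organic peroxide kit falls in Code Z6.
Camera battery: watt-hour rating 131.3 Wh per cell > 80 Wh per cell → Code Z2 (Lithium Cells).
No segregation rule bars Code Z6 with Code Z2.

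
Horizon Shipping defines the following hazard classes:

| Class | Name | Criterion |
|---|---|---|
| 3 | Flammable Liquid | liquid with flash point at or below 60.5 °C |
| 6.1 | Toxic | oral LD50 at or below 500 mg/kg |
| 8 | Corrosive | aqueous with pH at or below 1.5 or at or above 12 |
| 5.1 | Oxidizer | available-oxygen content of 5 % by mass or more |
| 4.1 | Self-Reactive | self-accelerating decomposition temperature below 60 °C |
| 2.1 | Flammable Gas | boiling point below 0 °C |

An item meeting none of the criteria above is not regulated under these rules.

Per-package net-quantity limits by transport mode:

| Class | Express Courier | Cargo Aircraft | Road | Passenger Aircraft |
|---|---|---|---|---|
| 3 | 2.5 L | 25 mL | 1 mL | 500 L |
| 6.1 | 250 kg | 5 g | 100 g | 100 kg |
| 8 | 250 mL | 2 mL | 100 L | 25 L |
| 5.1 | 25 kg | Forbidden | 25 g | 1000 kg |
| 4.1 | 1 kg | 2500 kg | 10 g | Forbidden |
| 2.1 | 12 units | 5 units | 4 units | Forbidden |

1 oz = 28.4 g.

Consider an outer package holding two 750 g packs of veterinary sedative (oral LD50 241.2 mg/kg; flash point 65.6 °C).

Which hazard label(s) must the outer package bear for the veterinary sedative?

Class 6.1

The veterinary sedative has oral LD50 241.2 mg/kg, which is ≤ 500 mg/kg, so it is Class 6.1 (Toxic).
Only the Class 6.1 label is required.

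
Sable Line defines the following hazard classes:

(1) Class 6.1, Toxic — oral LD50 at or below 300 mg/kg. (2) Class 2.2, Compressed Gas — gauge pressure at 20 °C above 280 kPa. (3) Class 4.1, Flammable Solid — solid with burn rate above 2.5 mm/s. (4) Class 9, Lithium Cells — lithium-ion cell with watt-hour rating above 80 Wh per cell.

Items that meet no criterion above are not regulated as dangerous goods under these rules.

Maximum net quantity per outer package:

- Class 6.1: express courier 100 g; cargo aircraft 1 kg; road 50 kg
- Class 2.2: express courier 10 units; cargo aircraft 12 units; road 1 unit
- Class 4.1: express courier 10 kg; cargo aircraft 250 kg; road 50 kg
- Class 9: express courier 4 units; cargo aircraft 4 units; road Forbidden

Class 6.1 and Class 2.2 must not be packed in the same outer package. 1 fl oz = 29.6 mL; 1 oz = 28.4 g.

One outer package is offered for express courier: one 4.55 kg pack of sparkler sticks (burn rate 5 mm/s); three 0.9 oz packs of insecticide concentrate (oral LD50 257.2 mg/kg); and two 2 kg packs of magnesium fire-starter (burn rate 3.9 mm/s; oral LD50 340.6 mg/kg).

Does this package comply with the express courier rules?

The sparkler sticks have burn rate 5 mm/s, which is > 2.5 mm/s, so they are Class 4.1 (Flammable Solid).
Oral LD50 257.2 mg/kg meets the Class 6.1 criterion (Toxic), so the insecticide concentrate is Class 6.1.
With burn rate 3.9 mm/s (> 2.5 mm/s), the magnesium fire-starter falls in Class 4.1.
Class 6.1 quantity: three 0.9 oz packs = 76.68 g.
76.68 g is within the express courier limit of 100 g for Class 6.1.
Class 4.1 net quantity: 4.55 kg + (two 2 kg packs = 4 kg) = 8.55 kg.
8.55 kg ≤ 10 kg (express courier limit, Class 4.1) — within limit.
The segregation rule (Class 6.1 with Class 2.2) does not apply to Class 6.1 with Class 4.1.
Every hazard class is within its express courier limit and no segregation rule is violated.

Yes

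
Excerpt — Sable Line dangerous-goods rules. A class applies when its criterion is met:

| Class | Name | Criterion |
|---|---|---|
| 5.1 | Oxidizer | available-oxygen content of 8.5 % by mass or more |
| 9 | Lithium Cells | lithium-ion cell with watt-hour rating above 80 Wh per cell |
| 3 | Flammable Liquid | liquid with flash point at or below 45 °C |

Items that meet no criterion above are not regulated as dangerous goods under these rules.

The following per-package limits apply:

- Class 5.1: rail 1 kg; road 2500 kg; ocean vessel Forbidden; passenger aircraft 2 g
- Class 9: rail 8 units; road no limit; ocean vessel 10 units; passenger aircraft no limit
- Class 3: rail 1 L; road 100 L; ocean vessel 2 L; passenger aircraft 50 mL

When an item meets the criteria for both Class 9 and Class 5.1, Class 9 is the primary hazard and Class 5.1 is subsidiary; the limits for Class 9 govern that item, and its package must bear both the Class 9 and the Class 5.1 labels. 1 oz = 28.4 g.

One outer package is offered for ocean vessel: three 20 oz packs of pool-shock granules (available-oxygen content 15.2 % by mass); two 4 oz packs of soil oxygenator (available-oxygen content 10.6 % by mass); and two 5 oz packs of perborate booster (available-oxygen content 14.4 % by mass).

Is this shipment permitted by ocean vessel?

No

Available-oxygen content 15.2 % by mass meets the Class 5.1 criterion (Oxidizer), so the pool-shock granules are Class 5.1.
Soil oxygenator: available-oxygen content 10.6 % by mass ≥ 8.5 % by mass → Class 5.1 (Oxidizer).
The perborate booster has available-oxygen content 14.4 % by mass, which is ≥ 8.5 % by mass, so it is Class 5.1 (Oxidizer).
Class 5.1 net quantity: (three 20 oz packs = 1.704 kg) + (two 4 oz packs = 227.2 g) + (two 5 oz packs = 284 g) = 2215.2 g.
By ocean vessel, Class 5.1 is Forbidden regardless of quantity.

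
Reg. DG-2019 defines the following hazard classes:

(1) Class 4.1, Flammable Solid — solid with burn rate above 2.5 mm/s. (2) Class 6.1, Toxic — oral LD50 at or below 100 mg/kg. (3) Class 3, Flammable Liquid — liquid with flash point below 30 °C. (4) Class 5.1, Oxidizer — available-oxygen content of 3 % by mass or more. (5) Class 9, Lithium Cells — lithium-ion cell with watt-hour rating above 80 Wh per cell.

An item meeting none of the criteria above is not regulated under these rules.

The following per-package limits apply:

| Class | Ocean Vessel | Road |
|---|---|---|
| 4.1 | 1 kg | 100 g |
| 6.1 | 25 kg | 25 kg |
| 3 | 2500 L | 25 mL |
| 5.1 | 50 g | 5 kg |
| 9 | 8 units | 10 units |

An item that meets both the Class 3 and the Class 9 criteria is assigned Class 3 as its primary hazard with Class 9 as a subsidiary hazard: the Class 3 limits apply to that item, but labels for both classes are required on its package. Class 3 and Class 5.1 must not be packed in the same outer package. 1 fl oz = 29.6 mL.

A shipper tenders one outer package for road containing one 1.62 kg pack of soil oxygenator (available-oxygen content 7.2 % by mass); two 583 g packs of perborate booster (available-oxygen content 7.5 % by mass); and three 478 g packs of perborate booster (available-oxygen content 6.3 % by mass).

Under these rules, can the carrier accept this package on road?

With available-oxygen content 7.2 % by mass (≥ 3 % by mass), the soil oxygenator falls in Class 5.1.
Perborate booster: available-oxygen content 7.5 % by mass ≥ 3 % by mass → Class 5.1 (Oxidizer).
Perborate booster: available-oxygen content 6.3 % by mass ≥ 3 % by mass → Class 5.1 (Oxidizer).
Total Class 5.1: 1.62 kg + (two 583 g packs = 1.166 kg) + (three 478 g packs = 1.434 kg) = 4.22 kg.
4.22 kg is within the road limit of 5 kg for Class 5.1.

Yes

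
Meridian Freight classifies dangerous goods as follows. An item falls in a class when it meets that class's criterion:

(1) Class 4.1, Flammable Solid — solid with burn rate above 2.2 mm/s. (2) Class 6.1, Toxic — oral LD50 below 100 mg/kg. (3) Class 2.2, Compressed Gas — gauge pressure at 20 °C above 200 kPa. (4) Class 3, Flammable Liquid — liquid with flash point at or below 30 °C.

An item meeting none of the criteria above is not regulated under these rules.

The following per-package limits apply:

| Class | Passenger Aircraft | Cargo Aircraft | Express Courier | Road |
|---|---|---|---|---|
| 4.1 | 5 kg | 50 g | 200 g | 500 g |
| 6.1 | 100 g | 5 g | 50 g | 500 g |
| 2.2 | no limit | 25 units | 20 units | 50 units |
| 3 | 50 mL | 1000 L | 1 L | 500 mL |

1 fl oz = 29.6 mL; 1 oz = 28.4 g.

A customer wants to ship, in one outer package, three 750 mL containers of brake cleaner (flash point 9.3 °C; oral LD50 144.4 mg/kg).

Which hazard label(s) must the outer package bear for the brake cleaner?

Class 3

Brake cleaner: flash point 9.3 °C ≤ 30 °C → Class 3 (Flammable Liquid).
Only the Class 3 label is required.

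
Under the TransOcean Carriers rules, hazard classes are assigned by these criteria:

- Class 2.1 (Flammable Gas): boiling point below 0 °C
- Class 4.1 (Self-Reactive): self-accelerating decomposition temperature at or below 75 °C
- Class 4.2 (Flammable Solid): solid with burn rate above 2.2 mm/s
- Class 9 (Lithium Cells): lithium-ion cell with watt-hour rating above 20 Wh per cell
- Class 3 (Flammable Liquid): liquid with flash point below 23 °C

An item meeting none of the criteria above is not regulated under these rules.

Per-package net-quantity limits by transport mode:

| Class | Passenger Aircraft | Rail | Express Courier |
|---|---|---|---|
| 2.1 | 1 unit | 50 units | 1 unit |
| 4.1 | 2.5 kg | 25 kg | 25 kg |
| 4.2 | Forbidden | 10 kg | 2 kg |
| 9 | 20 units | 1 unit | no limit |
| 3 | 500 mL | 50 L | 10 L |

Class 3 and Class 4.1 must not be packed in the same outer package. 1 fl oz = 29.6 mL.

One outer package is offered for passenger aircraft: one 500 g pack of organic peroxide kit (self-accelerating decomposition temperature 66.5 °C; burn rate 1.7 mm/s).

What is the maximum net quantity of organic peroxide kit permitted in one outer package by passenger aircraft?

2.5 kg

With self-accelerating decomposition temperature 66.5 °C (≤ 75 °C), the organic peroxide kit falls in Class 4.1.
The passenger aircraft limit for Class 4.1 is 2.5 kg.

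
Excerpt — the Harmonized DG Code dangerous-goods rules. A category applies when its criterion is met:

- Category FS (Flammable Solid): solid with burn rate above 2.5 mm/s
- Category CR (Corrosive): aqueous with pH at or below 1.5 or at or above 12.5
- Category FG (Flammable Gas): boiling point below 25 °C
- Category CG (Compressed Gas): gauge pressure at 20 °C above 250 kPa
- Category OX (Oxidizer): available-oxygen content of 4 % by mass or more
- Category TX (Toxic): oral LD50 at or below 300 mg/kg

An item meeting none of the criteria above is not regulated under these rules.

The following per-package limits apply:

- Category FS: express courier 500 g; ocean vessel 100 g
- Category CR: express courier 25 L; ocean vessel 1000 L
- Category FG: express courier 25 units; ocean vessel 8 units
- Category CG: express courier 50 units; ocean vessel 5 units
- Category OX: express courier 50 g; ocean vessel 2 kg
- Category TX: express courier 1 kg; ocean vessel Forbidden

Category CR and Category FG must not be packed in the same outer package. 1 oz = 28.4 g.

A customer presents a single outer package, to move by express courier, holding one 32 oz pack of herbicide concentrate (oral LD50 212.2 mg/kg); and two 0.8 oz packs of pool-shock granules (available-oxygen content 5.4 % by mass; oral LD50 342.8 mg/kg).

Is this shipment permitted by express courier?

The herbicide concentrate has oral LD50 212.2 mg/kg, which is ≤ 300 mg/kg, so it is Category TX (Toxic).
Pool-shock granules: available-oxygen content 5.4 % by mass ≥ 4 % by mass → Category OX (Oxidizer).
Category OX quantity: two 0.8 oz packs = 45.44 g.
45.44 g ≤ 50 g (express courier limit, Category OX) — within limit.
Category TX quantity: one 32 oz pack = 908.8 g.
908.8 g is within the express courier limit of 1 kg for Category TX.
The segregation rule (Category CR with Category FG) does not apply to Category OX with Category TX.
Every hazard category is within its express courier limit and no segregation rule is violated.

Yes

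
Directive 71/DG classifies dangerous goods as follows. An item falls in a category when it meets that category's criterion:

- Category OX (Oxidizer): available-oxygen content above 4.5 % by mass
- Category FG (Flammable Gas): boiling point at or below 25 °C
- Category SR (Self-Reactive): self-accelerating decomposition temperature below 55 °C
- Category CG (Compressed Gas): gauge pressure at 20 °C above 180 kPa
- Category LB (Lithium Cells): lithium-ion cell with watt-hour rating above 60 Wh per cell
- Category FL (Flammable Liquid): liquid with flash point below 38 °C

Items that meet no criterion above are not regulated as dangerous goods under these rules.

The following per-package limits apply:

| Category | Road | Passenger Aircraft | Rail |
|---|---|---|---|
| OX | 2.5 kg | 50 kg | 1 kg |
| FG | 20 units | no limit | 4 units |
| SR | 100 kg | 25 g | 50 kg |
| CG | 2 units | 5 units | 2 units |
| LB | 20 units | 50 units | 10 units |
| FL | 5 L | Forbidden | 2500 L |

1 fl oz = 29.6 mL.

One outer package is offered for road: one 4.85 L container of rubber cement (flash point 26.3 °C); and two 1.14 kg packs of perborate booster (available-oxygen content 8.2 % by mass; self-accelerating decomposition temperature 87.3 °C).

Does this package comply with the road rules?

Rubber cement: flash point 26.3 °C < 38 °C → Category FL (Flammable Liquid).
Available-oxygen content 8.2 % by mass meets the Category OX criterion (Oxidizer), so the perborate booster is Category OX.
Category OX quantity: two 1.14 kg packs = 2.28 kg.
2.28 kg is within the road limit of 2.5 kg for Category OX.
Category FL quantity: 4.85 L.
That is within the Category FL road limit of 5 L.
Every hazard category is within its road limit and no segregation rule is violated.

Yes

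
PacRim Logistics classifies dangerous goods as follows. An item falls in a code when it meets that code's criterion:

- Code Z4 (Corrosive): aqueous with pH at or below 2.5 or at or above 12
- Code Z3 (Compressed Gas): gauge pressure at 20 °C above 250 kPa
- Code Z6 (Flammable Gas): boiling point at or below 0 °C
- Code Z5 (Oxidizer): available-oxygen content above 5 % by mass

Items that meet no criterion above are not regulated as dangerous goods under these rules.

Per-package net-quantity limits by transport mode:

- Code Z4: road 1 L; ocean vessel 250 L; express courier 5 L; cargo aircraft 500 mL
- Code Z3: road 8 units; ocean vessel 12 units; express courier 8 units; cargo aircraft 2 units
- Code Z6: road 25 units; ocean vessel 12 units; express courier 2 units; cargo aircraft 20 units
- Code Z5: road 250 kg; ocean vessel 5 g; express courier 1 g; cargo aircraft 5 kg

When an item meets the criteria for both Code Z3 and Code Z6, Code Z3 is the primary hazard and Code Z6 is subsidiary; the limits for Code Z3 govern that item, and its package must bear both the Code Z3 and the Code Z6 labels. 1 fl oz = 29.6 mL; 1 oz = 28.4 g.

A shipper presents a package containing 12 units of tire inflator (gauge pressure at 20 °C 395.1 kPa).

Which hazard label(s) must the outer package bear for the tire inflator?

Tire inflator: gauge pressure at 20 °C 395.1 kPa > 250 kPa → Code Z3 (Compressed Gas).
Only the Code Z3 label is required.

Code Z3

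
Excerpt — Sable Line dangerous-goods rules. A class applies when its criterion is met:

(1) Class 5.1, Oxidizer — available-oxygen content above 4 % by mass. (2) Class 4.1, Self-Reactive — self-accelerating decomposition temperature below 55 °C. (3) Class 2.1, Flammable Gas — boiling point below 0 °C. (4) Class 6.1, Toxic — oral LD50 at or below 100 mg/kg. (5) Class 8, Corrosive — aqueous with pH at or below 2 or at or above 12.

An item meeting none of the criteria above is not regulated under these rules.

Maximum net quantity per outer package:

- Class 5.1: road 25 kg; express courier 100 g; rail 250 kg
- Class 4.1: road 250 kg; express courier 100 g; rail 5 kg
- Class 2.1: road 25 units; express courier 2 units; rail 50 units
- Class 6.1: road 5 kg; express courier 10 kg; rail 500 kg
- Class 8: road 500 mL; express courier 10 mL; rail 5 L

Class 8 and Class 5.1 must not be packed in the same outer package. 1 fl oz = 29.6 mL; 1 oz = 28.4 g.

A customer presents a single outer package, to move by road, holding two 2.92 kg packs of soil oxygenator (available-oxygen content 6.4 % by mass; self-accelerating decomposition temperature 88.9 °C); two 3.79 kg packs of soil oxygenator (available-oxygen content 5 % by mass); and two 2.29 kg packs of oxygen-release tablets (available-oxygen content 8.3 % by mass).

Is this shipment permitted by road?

Available-oxygen content 6.4 % by mass meets the Class 5.1 criterion (Oxidizer), so the soil oxygenator is Class 5.1.
With available-oxygen content 5 % by mass (> 4 % by mass), the soil oxygenator falls in Class 5.1.
With available-oxygen content 8.3 % by mass (> 4 % by mass), the oxygen-release tablets fall in Class 5.1.
Total Class 5.1: (two 2.92 kg packs = 5.84 kg) + (two 3.79 kg packs = 7.58 kg) + (two 2.29 kg packs = 4.58 kg) = 18 kg.
That is within the Class 5.1 road limit of 25 kg.

Yes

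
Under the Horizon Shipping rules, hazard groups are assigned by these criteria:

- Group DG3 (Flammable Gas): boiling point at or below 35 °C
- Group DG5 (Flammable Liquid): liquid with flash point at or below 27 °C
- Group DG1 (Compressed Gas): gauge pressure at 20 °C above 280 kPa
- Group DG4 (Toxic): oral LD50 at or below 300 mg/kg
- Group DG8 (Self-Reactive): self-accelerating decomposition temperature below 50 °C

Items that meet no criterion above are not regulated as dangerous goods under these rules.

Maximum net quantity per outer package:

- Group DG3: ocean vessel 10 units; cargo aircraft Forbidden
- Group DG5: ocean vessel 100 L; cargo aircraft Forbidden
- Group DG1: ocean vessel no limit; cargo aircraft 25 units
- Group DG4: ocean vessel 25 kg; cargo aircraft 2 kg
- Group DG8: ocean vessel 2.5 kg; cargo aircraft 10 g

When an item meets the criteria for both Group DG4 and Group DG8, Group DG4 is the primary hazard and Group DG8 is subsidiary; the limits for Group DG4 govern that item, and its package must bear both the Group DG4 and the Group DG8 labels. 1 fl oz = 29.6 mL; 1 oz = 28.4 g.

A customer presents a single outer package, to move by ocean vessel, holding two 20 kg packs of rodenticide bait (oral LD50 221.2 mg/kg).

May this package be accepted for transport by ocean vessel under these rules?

With oral LD50 221.2 mg/kg (≤ 300 mg/kg), the rodenticide bait falls in Group DG4.
Group DG4 quantity: two 20 kg packs = 40 kg.
That exceeds the Group DG4 ocean vessel limit of 25 kg.

No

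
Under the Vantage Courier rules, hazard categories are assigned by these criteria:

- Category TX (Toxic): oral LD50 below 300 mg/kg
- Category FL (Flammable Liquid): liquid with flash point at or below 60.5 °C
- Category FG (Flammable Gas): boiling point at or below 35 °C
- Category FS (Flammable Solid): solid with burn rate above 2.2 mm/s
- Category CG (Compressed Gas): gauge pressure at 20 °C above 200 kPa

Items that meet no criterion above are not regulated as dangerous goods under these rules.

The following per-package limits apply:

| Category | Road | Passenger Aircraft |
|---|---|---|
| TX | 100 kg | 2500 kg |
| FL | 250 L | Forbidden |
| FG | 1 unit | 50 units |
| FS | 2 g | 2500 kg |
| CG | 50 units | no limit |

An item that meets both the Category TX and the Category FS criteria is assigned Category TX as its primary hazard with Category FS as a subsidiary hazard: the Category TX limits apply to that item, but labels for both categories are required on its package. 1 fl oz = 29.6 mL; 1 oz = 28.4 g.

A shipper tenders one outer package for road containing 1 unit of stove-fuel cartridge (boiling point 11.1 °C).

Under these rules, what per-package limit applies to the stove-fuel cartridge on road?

Boiling point 11.1 °C meets the Category FG criterion (Flammable Gas), so the stove-fuel cartridge is Category FG.
The road limit for Category FG is 1 unit.

1 unit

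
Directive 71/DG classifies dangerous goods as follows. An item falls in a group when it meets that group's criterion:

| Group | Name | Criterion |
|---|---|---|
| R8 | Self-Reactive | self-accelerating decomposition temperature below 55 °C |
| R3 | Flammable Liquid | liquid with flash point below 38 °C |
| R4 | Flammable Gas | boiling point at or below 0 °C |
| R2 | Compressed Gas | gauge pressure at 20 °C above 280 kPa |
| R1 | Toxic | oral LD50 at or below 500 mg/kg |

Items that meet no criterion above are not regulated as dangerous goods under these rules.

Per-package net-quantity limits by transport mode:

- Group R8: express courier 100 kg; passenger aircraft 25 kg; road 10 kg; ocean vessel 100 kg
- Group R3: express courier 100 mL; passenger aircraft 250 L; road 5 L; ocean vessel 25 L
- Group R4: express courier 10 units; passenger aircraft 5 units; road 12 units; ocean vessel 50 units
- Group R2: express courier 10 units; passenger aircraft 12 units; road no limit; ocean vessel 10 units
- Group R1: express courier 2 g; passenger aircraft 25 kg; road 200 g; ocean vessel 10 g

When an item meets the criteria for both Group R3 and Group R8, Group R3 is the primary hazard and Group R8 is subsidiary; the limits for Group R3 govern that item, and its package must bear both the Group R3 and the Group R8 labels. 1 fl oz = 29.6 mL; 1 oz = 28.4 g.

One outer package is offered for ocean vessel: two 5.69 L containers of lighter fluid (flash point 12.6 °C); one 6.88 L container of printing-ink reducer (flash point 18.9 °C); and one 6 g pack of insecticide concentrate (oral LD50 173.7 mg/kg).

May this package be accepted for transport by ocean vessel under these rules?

Yes

The lighter fluid has flash point 12.6 °C, which is < 38 °C, so it is Group R3 (Flammable Liquid).
With flash point 18.9 °C (< 38 °C), the printing-ink reducer falls in Group R3.
Insecticide concentrate: oral LD50 173.7 mg/kg ≤ 500 mg/kg → Group R1 (Toxic).
Total Group R3: (two 5.69 L containers = 11.38 L) + 6.88 L = 18.26 L.
That is within the Group R3 ocean vessel limit of 25 L.
Group R1 quantity: 6 g.
That is within the Group R1 ocean vessel limit of 10 g.
Every hazard group is within its ocean vessel limit and no segregation rule is violated.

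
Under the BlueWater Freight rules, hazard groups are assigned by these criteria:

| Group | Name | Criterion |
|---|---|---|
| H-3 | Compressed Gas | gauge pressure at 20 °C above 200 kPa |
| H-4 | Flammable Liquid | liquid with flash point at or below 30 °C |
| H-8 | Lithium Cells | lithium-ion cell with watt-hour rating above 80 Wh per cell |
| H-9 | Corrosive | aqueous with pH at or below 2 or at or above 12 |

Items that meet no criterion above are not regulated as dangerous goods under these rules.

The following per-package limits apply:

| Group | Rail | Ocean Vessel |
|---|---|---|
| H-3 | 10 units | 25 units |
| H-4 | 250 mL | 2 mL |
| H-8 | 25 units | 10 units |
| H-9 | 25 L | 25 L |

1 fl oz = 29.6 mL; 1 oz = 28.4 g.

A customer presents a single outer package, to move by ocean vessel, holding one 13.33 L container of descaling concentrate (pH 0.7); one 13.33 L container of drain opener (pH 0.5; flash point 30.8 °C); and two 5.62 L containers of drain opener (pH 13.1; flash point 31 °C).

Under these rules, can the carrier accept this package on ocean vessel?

Descaling concentrate: pH 0.7 ≤ 2 → Group H-9 (Corrosive).
pH 0.5 meets the Group H-9 criterion (Corrosive), so the drain opener is Group H-9.
Drain opener: pH 13.1 ≥ 12 → Group H-9 (Corrosive).
Group H-9 net quantity: 13.33 L + 13.33 L + (two 5.62 L containers = 11.24 L) = 37.9 L.
37.9 L > 25 L (ocean vessel limit, Group H-9) — over the limit.

No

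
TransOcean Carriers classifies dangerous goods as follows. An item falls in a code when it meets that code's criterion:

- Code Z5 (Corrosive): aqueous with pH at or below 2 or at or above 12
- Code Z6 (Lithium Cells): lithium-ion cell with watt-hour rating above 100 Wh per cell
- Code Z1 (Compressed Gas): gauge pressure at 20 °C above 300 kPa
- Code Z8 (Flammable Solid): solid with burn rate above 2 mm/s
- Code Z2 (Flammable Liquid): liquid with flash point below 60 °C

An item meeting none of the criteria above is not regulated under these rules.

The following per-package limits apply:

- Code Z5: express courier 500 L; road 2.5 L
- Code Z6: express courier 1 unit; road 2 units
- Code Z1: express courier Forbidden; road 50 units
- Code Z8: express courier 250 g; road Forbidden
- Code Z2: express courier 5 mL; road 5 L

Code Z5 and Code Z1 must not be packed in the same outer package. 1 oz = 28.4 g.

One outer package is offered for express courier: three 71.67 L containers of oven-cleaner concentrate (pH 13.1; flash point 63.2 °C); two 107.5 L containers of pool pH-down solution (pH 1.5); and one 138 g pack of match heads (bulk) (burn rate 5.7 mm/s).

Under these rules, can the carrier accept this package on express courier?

Oven-cleaner concentrate: pH 13.1 ≥ 12 → Code Z5 (Corrosive).
With pH 1.5 (≤ 2), the pool pH-down solution falls in Code Z5.
Match heads (bulk): burn rate 5.7 mm/s > 2 mm/s → Code Z8 (Flammable Solid).
Code Z5 net quantity: (three 71.67 L containers = 215.01 L) + (two 107.5 L containers = 215 L) = 430.01 L.
430.01 L is within the express courier limit of 500 L for Code Z5.
Code Z8 quantity: 138 g.
138 g is within the express courier limit of 250 g for Code Z8.
The segregation rule (Code Z5 with Code Z1) does not apply to Code Z5 with Code Z8.
Every hazard code is within its express courier limit and no segregation rule is violated.

Yes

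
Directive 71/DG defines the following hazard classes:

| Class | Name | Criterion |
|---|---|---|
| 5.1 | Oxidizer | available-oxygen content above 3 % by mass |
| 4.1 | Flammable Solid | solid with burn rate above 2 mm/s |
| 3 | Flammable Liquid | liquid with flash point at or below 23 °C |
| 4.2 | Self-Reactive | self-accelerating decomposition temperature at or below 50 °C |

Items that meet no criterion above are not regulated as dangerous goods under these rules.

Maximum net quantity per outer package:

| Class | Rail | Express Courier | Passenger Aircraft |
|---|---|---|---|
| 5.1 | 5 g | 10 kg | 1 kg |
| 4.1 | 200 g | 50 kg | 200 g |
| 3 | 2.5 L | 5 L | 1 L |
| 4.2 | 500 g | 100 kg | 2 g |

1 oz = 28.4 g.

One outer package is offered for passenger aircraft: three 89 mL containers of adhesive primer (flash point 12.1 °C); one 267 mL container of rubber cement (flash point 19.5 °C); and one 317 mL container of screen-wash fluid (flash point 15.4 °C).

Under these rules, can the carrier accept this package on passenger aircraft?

Yes

Adhesive primer: flash point 12.1 °C ≤ 23 °C → Class 3 (Flammable Liquid).
Rubber cement: flash point 19.5 °C ≤ 23 °C → Class 3 (Flammable Liquid).
The screen-wash fluid has flash point 15.4 °C, which is ≤ 23 °C, so it is Class 3 (Flammable Liquid).
Class 3 net quantity: (three 89 mL containers = 267 mL) + 267 mL + 317 mL = 851 mL.
That is within the Class 3 passenger aircraft limit of 1 L.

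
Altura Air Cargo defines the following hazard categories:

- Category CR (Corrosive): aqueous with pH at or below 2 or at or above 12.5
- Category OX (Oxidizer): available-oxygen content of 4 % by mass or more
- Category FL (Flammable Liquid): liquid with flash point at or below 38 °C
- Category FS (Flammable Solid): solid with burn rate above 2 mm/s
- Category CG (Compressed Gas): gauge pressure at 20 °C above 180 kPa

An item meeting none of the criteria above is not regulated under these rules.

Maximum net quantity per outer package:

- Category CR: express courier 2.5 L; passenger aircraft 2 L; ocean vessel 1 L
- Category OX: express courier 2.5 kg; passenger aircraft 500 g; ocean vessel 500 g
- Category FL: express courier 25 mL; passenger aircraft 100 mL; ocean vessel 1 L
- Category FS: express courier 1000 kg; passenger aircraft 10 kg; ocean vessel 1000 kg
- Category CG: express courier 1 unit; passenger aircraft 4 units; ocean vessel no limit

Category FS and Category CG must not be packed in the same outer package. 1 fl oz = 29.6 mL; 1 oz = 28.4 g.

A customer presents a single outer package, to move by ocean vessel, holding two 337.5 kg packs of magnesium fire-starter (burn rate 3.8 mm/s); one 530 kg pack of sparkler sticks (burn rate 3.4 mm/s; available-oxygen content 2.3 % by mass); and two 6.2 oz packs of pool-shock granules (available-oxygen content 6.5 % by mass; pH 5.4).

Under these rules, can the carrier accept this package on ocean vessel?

With burn rate 3.8 mm/s (> 2 mm/s), the magnesium fire-starter falls in Category FS.
With burn rate 3.4 mm/s (> 2 mm/s), the sparkler sticks fall in Category FS.
With available-oxygen content 6.5 % by mass (≥ 4 % by mass), the pool-shock granules fall in Category OX.
Total Category FS: (two 337.5 kg packs = 675 kg) + 530 kg = 1205 kg.
1205 kg > 1000 kg (ocean vessel limit, Category FS) — over the limit.
Category OX quantity: two 6.2 oz packs = 352.16 g.
352.16 g is within the ocean vessel limit of 500 g for Category OX.
The segregation rule (Category FS with Category CG) does not apply to Category FS with Category OX.

No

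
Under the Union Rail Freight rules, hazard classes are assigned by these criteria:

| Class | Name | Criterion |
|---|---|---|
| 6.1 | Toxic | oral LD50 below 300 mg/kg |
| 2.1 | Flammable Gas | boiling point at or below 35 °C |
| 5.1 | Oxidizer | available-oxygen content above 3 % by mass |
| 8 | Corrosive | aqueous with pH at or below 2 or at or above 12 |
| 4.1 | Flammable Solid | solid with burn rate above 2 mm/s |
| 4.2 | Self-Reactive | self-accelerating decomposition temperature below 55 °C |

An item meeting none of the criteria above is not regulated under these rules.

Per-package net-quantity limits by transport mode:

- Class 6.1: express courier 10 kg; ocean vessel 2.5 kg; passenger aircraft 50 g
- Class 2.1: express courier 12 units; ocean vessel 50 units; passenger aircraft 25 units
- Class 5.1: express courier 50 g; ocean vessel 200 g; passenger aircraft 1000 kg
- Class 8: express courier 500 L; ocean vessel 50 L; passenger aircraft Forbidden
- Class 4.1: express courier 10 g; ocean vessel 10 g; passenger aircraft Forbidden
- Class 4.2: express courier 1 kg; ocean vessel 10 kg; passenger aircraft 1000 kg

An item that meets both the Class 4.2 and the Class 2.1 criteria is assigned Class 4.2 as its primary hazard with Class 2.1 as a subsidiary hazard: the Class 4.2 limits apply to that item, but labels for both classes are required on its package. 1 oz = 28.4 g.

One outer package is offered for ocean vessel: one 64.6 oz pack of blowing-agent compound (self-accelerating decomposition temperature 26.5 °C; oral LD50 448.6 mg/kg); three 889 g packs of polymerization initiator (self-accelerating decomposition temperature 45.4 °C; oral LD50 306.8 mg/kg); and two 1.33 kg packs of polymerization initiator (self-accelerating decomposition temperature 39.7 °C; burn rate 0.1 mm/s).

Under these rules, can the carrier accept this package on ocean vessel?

The blowing-agent compound has self-accelerating decomposition temperature 26.5 °C, which is < 55 °C, so it is Class 4.2 (Self-Reactive).
Polymerization initiator: self-accelerating decomposition temperature 45.4 °C < 55 °C → Class 4.2 (Self-Reactive).
Self-accelerating decomposition temperature 39.7 °C meets the Class 4.2 criterion (Self-Reactive), so the polymerization initiator is Class 4.2.
Total Class 4.2: (one 64.6 oz pack = 1834.64 g) + (three 889 g packs = 2.667 kg) + (two 1.33 kg packs = 2.66 kg) = 7161.64 g.
7161.64 g ≤ 10 kg (ocean vessel limit, Class 4.2) — within limit.

Yes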